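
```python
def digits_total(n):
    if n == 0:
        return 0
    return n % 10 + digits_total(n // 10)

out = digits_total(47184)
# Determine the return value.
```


digits_total(47184)
= 4 + digits_total(4718)
= 4 + 8 + digits_total(471)
= 4 + 8 + 1 + digits_total(47)
= 4 + 8 + 1 + 7 + digits_total(4)
= 4 + 8 + 1 + 7 + 4 + digits_total(0)
= 4 + 8 + 1 + 7 + 4 + 0
= 24


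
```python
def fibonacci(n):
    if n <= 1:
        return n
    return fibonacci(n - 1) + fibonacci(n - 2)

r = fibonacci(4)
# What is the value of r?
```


fibonacci(4)
= fibonacci(3) + fibonacci(2)
= (fibonacci(2) + fibonacci(1)) + fibonacci(2)
Computing bottom-up: fibonacci(0)=0, fibonacci(1)=1, fibonacci(2)=1, fibonacci(3)=2, fibonacci(4)=3
= 3


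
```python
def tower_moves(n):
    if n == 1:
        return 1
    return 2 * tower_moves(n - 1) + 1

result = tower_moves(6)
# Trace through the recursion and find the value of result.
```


tower_moves(6)
= 2 * tower_moves(5) + 1
= 2 * (2 * tower_moves(4) + 1) + 1
= 2 * (2 * (2 * tower_moves(3) + 1) + 1) + 1
= 2 * (2 * (2 * (2 * tower_moves(2) + 1) + 1) + 1) + 1
= 2 * (2 * (2 * (2 * (2 * tower_moves(1) + 1) + 1) + 1) + 1) + 1
Now compute bottom-up:
tower_moves(1) = 1
tower_moves(2) = 2 * 1 + 1 = 3
tower_moves(3) = 2 * 3 + 1 = 7
tower_moves(4) = 2 * 7 + 1 = 15
tower_moves(5) = 2 * 15 + 1 = 31
tower_moves(6) = 2 * 31 + 1 = 63
= 63


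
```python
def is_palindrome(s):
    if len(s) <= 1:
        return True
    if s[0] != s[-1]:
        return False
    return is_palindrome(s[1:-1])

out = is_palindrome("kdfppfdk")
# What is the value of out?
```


is_palindrome("kdfppfdk")
"kdfppfdk": s[0]='k' == s[-1]='k' -> is_palindrome("dfppfd")
"dfppfd": s[0]='d' == s[-1]='d' -> is_palindrome("fppf")
"fppf": s[0]='f' == s[-1]='f' -> is_palindrome("pp")
"pp": s[0]='p' == s[-1]='p' -> is_palindrome("")
"": len <= 1 -> True
= True


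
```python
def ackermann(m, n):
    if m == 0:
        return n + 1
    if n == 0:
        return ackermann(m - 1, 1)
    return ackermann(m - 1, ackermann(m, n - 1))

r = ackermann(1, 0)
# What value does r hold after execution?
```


ackermann(1, 0)
n == 0: return ackermann(0, 1)
= ackermann(0, 1) = 2
= 2


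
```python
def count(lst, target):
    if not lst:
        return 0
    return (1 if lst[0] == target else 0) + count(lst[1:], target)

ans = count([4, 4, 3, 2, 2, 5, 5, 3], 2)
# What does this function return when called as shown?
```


count([4, 4, 3, 2, 2, 5, 5, 3], 2)
lst[0]=4 != 2: 0 + count([4, 3, 2, 2, 5, 5, 3], 2)
lst[0]=4 != 2: 0 + count([3, 2, 2, 5, 5, 3], 2)
lst[0]=3 != 2: 0 + count([2, 2, 5, 5, 3], 2)
lst[0]=2 == 2: 1 + count([2, 5, 5, 3], 2)
lst[0]=2 == 2: 1 + count([5, 5, 3], 2)
lst[0]=5 != 2: 0 + count([5, 3], 2)
lst[0]=5 != 2: 0 + count([3], 2)
lst[0]=3 != 2: 0 + count([], 2)
= 2


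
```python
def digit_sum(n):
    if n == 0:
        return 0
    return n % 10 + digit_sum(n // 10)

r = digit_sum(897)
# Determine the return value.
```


digit_sum(897)
= 7 + digit_sum(89)
= 7 + 9 + digit_sum(8)
= 7 + 9 + 8 + digit_sum(0)
= 7 + 9 + 8 + 0
= 24


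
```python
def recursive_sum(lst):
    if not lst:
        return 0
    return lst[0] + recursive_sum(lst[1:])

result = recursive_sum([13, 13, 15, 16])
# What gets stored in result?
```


recursive_sum([13, 13, 15, 16])
= 13 + recursive_sum([13, 15, 16])
= 13 + 13 + recursive_sum([15, 16])
= 13 + 13 + 15 + recursive_sum([16])
= 13 + 13 + 15 + 16 + recursive_sum([])
= 13 + 13 + 15 + 16 + 0
= 57


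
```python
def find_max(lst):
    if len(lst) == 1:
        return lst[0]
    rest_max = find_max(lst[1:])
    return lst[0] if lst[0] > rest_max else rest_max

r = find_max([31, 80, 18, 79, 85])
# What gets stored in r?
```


find_max([31, 80, 18, 79, 85])
= compare 31 with find_max([80, 18, 79, 85])
= compare 80 with find_max([18, 79, 85])
= compare 18 with find_max([79, 85])
= compare 79 with find_max([85])
Base: find_max([85]) = 85
compare 79 with 85: max = 85
compare 18 with 85: max = 85
compare 80 with 85: max = 85
compare 31 with 85: max = 85
= 85


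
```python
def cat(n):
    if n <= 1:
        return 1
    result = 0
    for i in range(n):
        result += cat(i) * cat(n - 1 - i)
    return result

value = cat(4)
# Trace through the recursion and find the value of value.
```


cat(4)
= sum of cat(i) * cat(4-1-i) for i in 0..3
First compute sub-values bottom-up:
  cat(0) = 1, cat(1) = 1
  cat(2) = 1*1 + 1*1 = 2
  cat(3) = 1*2 + 1*1 + 2*1 = 5
Now cat(4):
  cat(0)*cat(3) = 1*5 = 5
  cat(1)*cat(2) = 1*2 = 2
  cat(2)*cat(1) = 2*1 = 2
  cat(3)*cat(0) = 5*1 = 5
= 5 + 2 + 2 + 5
= 14


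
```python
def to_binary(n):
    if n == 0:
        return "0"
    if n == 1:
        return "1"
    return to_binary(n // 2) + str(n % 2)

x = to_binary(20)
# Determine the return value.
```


to_binary(20)
= to_binary(10) + "0"
= to_binary(5) + "0" + "0"
= to_binary(2) + "1" + "0" + "0"
= to_binary(1) + "0" + "1" + "0" + "0"
= "1" + "0" + "1" + "0" + "0"
= "10100"


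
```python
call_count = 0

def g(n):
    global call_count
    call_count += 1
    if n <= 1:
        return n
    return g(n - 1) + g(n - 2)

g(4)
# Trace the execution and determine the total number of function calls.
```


g(4) calls g(3) and g(2); each non-base call branches into two more.
Let C(k) = total number of calls made by g(k), including the call to g(k) itself.
Base cases: C(0) = 1, C(1) = 1
Recurrence: C(k) = 1 + C(k-1) + C(k-2)
  C(2) = 1 + C(1) + C(0) = 1 + 1 + 1 = 3
  C(3) = 1 + C(2) + C(1) = 1 + 3 + 1 = 5
  C(4) = 1 + C(3) + C(2) = 1 + 5 + 3 = 9
Total calls = C(4) = 9


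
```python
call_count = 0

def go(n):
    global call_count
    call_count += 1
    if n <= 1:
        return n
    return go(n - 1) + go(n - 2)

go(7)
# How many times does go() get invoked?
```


go(7) calls go(6) and go(5); each non-base call branches into two more.
Let C(k) = total number of calls made by go(k), including the call to go(k) itself.
Base cases: C(0) = 1, C(1) = 1
Recurrence: C(k) = 1 + C(k-1) + C(k-2)
  C(2) = 1 + C(1) + C(0) = 1 + 1 + 1 = 3
  C(3) = 1 + C(2) + C(1) = 1 + 3 + 1 = 5
  C(4) = 1 + C(3) + C(2) = 1 + 5 + 3 = 9
  C(5) = 1 + C(4) + C(3) = 1 + 9 + 5 = 15
  C(6) = 1 + C(5) + C(4) = 1 + 15 + 9 = 25
  C(7) = 1 + C(6) + C(5) = 1 + 25 + 15 = 41
Total calls = C(7) = 41


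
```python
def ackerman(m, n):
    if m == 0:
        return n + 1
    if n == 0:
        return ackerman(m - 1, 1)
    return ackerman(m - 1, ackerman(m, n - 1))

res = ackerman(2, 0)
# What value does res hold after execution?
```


ackerman(2, 0)
n == 0: return ackerman(1, 1)
= ackerman(1, 1) = 3
= 3


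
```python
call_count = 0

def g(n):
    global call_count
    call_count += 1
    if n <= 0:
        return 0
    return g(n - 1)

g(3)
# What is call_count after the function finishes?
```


g(3) calls g(2) calls ... calls g(0)
Total calls: 3 + 1 (for base case) = 4


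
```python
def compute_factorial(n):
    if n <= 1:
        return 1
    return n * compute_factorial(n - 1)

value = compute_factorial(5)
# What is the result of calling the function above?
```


compute_factorial(5)
= 5 * compute_factorial(4)
= 5 * 4 * compute_factorial(3)
= 5 * 4 * 3 * compute_factorial(2)
= 5 * 4 * 3 * 2 * compute_factorial(1)
= 5 * 4 * 3 * 2 * 1
= 120


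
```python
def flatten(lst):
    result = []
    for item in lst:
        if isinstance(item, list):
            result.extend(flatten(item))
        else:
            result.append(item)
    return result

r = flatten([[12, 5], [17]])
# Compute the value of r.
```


flatten([[12, 5], [17]])
Processing each element:
  [12, 5] is a list -> flatten recursively -> [12, 5]
  [17] is a list -> flatten recursively -> [17]
= [12, 5, 17]


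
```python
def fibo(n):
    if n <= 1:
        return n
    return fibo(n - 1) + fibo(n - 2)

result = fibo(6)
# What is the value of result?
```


fibo(6)
= fibo(5) + fibo(4)
= (fibo(4) + fibo(3)) + fibo(4)
Computing bottom-up: fibo(0)=0, fibo(1)=1, fibo(2)=1, fibo(3)=2, fibo(4)=3, fibo(5)=5, fibo(6)=8
= 8


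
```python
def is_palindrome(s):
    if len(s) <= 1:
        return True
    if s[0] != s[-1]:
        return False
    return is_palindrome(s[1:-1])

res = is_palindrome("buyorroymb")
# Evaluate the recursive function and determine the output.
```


is_palindrome("buyorroymb")
"buyorroymb": s[0]='b' == s[-1]='b' -> is_palindrome("uyorroym")
"uyorroym": s[0]='u' != s[-1]='m' -> False
= False


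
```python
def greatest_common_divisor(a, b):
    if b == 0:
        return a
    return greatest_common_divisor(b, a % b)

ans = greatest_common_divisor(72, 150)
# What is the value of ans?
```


greatest_common_divisor(72, 150)
= greatest_common_divisor(150, 72 % 150) = greatest_common_divisor(150, 72)
= greatest_common_divisor(72, 150 % 72) = greatest_common_divisor(72, 6)
= greatest_common_divisor(6, 72 % 6) = greatest_common_divisor(6, 0)
b == 0, return a = 6


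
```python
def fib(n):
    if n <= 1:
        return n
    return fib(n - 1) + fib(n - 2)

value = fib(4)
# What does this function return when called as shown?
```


fib(4)
= fib(3) + fib(2)
= (fib(2) + fib(1)) + fib(2)
Computing bottom-up: fib(0)=0, fib(1)=1, fib(2)=1, fib(3)=2, fib(4)=3
= 3


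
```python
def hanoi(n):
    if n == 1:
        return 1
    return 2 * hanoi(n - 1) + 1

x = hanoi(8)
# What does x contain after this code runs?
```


hanoi(8)
= 2 * hanoi(7) + 1
= 2 * (2 * hanoi(6) + 1) + 1
= 2 * (2 * (2 * hanoi(5) + 1) + 1) + 1
= 2 * (2 * (2 * (2 * hanoi(4) + 1) + 1) + 1) + 1
= 2 * (2 * (2 * (2 * (2 * hanoi(3) + 1) + 1) + 1) + 1) + 1
= 2 * (2 * (2 * (2 * (2 * (2 * hanoi(2) + 1) + 1) + 1) + 1) + 1) + 1
= 2 * (2 * (2 * (2 * (2 * (2 * (2 * hanoi(1) + 1) + 1) + 1) + 1) + 1) + 1) + 1
Now compute bottom-up:
hanoi(1) = 1
hanoi(2) = 2 * 1 + 1 = 3
hanoi(3) = 2 * 3 + 1 = 7
hanoi(4) = 2 * 7 + 1 = 15
hanoi(5) = 2 * 15 + 1 = 31
hanoi(6) = 2 * 31 + 1 = 63
hanoi(7) = 2 * 63 + 1 = 127
hanoi(8) = 2 * 127 + 1 = 255
= 255


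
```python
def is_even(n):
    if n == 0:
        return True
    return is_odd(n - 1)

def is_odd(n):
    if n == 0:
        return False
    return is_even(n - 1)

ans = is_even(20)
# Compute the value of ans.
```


is_even(20)
= is_odd(19)
= is_even(18)
= is_odd(17)
= is_even(16)
= is_odd(15)
= is_even(14)
= is_odd(13)
= is_even(12)
= is_odd(11)
= is_even(10)
= is_odd(9)
= is_even(8)
= is_odd(7)
= is_even(6)
= is_odd(5)
= is_even(4)
= is_odd(3)
= is_even(2)
= is_odd(1)
= is_even(0)
n == 0: return True
= True


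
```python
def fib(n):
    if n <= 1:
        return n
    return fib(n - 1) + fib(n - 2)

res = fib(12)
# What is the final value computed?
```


fib(12)
= fib(11) + fib(10)
= (fib(10) + fib(9)) + fib(10)
Computing bottom-up: fib(0)=0, fib(1)=1, fib(2)=1, fib(3)=2, fib(4)=3, fib(5)=5, fib(6)=8, fib(7)=13, fib(8)=21, fib(9)=34, fib(10)=55, fib(11)=89, fib(12)=144
= 144


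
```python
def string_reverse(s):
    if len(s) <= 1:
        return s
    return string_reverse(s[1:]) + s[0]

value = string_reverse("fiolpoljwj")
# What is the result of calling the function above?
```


string_reverse("fiolpoljwj")
= string_reverse("iolpoljwj") + "f"
= string_reverse("olpoljwj") + "i" + "f"
= string_reverse("lpoljwj") + "o" + "i" + "f"
= string_reverse("poljwj") + "l" + "o" + "i" + "f"
= string_reverse("oljwj") + "p" + "l" + "o" + "i" + "f"
= string_reverse("ljwj") + "o" + "p" + "l" + "o" + "i" + "f"
= string_reverse("jwj") + "l" + "o" + "p" + "l" + "o" + "i" + "f"
= string_reverse("wj") + "j" + "l" + "o" + "p" + "l" + "o" + "i" + "f"
= string_reverse("j") + "w" + "j" + "l" + "o" + "p" + "l" + "o" + "i" + "f"
= "j" + "w" + "j" + "l" + "o" + "p" + "l" + "o" + "i" + "f"
= "jwjloploif"


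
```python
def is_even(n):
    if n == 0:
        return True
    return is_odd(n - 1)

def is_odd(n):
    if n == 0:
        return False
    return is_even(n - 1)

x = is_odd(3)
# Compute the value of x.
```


is_odd(3)
= is_even(2)
= is_odd(1)
= is_even(0)
n == 0: return True
= True


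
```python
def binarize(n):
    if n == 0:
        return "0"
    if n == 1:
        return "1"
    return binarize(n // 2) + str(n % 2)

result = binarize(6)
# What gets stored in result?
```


binarize(6)
= binarize(3) + "0"
= binarize(1) + "1" + "0"
= "1" + "1" + "0"
= "110"


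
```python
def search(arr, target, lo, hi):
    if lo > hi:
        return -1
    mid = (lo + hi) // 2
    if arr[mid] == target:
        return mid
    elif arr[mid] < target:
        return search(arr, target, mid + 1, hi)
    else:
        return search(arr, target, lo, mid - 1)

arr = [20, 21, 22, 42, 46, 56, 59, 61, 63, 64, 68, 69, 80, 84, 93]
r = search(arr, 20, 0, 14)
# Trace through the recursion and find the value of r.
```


search(arr, 20, 0, 14)
lo=0, hi=14, mid=7, arr[mid]=61
61 > 20, search left half
lo=0, hi=6, mid=3, arr[mid]=42
42 > 20, search left half
lo=0, hi=2, mid=1, arr[mid]=21
21 > 20, search left half
lo=0, hi=0, mid=0, arr[mid]=20
arr[0] == 20, found at index 0
= 0


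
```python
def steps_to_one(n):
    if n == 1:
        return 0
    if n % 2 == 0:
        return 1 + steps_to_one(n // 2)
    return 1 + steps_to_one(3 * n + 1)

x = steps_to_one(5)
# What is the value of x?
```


steps_to_one(5)
5 is odd -> 3*5+1 = 16 -> steps_to_one(16)
16 is even -> steps_to_one(8)
8 is even -> steps_to_one(4)
4 is even -> steps_to_one(2)
2 is even -> steps_to_one(1)
Reached 1 after 5 steps
= 5


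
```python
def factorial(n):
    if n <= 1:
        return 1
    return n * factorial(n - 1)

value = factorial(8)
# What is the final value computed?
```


factorial(8)
= 8 * factorial(7)
= 8 * 7 * factorial(6)
= 8 * 7 * 6 * factorial(5)
= 8 * 7 * 6 * 5 * factorial(4)
= 8 * 7 * 6 * 5 * 4 * factorial(3)
= 8 * 7 * 6 * 5 * 4 * 3 * factorial(2)
= 8 * 7 * 6 * 5 * 4 * 3 * 2 * factorial(1)
= 8 * 7 * 6 * 5 * 4 * 3 * 2 * 1
= 40320


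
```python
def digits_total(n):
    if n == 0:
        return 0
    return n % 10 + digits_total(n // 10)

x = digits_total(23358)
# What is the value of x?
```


digits_total(23358)
= 8 + digits_total(2335)
= 8 + 5 + digits_total(233)
= 8 + 5 + 3 + digits_total(23)
= 8 + 5 + 3 + 3 + digits_total(2)
= 8 + 5 + 3 + 3 + 2 + digits_total(0)
= 8 + 5 + 3 + 3 + 2 + 0
= 21


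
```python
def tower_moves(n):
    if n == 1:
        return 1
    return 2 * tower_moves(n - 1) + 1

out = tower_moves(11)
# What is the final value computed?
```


tower_moves(11)
= 2 * tower_moves(10) + 1
= 2 * (2 * tower_moves(9) + 1) + 1
= 2 * (2 * (2 * tower_moves(8) + 1) + 1) + 1
= 2 * (2 * (2 * (2 * tower_moves(7) + 1) + 1) + 1) + 1
= 2 * (2 * (2 * (2 * (2 * tower_moves(6) + 1) + 1) + 1) + 1) + 1
= 2 * (2 * (2 * (2 * (2 * (2 * tower_moves(5) + 1) + 1) + 1) + 1) + 1) + 1
= 2 * (2 * (2 * (2 * (2 * (2 * (2 * tower_moves(4) + 1) + 1) + 1) + 1) + 1) + 1) + 1
= 2 * (2 * (2 * (2 * (2 * (2 * (2 * (2 * tower_moves(3) + 1) + 1) + 1) + 1) + 1) + 1) + 1) + 1
= 2 * (2 * (2 * (2 * (2 * (2 * (2 * (2 * (2 * tower_moves(2) + 1) + 1) + 1) + 1) + 1) + 1) + 1) + 1) + 1
= 2 * (2 * (2 * (2 * (2 * (2 * (2 * (2 * (2 * (2 * tower_moves(1) + 1) + 1) + 1) + 1) + 1) + 1) + 1) + 1) + 1) + 1
Now compute bottom-up:
tower_moves(1) = 1
tower_moves(2) = 2 * 1 + 1 = 3
tower_moves(3) = 2 * 3 + 1 = 7
tower_moves(4) = 2 * 7 + 1 = 15
tower_moves(5) = 2 * 15 + 1 = 31
tower_moves(6) = 2 * 31 + 1 = 63
tower_moves(7) = 2 * 63 + 1 = 127
tower_moves(8) = 2 * 127 + 1 = 255
tower_moves(9) = 2 * 255 + 1 = 511
tower_moves(10) = 2 * 511 + 1 = 1023
tower_moves(11) = 2 * 1023 + 1 = 2047
= 2047


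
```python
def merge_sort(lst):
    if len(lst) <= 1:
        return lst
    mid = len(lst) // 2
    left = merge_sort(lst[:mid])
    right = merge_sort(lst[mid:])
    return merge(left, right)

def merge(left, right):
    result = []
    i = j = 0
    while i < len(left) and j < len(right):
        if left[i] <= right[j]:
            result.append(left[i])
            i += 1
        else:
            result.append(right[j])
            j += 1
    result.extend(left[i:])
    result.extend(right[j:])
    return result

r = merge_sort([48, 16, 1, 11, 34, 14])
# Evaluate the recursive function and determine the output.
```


merge_sort([48, 16, 1, 11, 34, 14])
Split into [48, 16, 1] and [11, 34, 14]
Left sorted: [1, 16, 48]
Right sorted: [11, 14, 34]
Merge [1, 16, 48] and [11, 14, 34]
= [1, 11, 14, 16, 34, 48]


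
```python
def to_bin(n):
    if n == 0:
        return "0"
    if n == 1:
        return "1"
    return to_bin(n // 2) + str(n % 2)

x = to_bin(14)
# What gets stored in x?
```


to_bin(14)
= to_bin(7) + "0"
= to_bin(3) + "1" + "0"
= to_bin(1) + "1" + "1" + "0"
= "1" + "1" + "1" + "0"
= "1110"


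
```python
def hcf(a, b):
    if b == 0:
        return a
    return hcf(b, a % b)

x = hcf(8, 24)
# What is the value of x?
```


hcf(8, 24)
= hcf(24, 8 % 24) = hcf(24, 8)
= hcf(8, 24 % 8) = hcf(8, 0)
b == 0, return a = 8


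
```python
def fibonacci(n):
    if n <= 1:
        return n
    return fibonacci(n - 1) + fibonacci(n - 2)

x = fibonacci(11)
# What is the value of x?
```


fibonacci(11)
= fibonacci(10) + fibonacci(9)
= (fibonacci(9) + fibonacci(8)) + fibonacci(9)
Computing bottom-up: fibonacci(0)=0, fibonacci(1)=1, fibonacci(2)=1, fibonacci(3)=2, fibonacci(4)=3, fibonacci(5)=5, fibonacci(6)=8, fibonacci(7)=13, fibonacci(8)=21, fibonacci(9)=34, fibonacci(10)=55, fibonacci(11)=89
= 89


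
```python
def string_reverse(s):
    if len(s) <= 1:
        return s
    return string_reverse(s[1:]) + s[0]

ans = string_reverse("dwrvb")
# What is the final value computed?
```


string_reverse("dwrvb")
= string_reverse("wrvb") + "d"
= string_reverse("rvb") + "w" + "d"
= string_reverse("vb") + "r" + "w" + "d"
= string_reverse("b") + "v" + "r" + "w" + "d"
= "b" + "v" + "r" + "w" + "d"
= "bvrwd"


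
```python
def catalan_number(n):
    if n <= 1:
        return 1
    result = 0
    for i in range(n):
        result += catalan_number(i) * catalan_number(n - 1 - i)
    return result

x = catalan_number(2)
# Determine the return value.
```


catalan_number(2)
= sum of catalan_number(i) * catalan_number(2-1-i) for i in 0..1
  catalan_number(0)*catalan_number(1) = 1*1 = 1
  catalan_number(1)*catalan_number(0) = 1*1 = 1
= 1 + 1
= 2


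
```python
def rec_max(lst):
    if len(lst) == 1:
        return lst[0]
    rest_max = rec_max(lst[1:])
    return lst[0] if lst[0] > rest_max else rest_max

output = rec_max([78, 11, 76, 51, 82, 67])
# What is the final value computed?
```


rec_max([78, 11, 76, 51, 82, 67])
= compare 78 with rec_max([11, 76, 51, 82, 67])
= compare 11 with rec_max([76, 51, 82, 67])
= compare 76 with rec_max([51, 82, 67])
= compare 51 with rec_max([82, 67])
= compare 82 with rec_max([67])
Base: rec_max([67]) = 67
compare 82 with 67: max = 82
compare 51 with 82: max = 82
compare 76 with 82: max = 82
compare 11 with 82: max = 82
compare 78 with 82: max = 82
= 82


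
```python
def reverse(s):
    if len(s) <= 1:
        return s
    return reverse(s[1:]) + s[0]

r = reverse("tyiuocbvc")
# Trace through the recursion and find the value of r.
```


reverse("tyiuocbvc")
= reverse("yiuocbvc") + "t"
= reverse("iuocbvc") + "y" + "t"
= reverse("uocbvc") + "i" + "y" + "t"
= reverse("ocbvc") + "u" + "i" + "y" + "t"
= reverse("cbvc") + "o" + "u" + "i" + "y" + "t"
= reverse("bvc") + "c" + "o" + "u" + "i" + "y" + "t"
= reverse("vc") + "b" + "c" + "o" + "u" + "i" + "y" + "t"
= reverse("c") + "v" + "b" + "c" + "o" + "u" + "i" + "y" + "t"
= "c" + "v" + "b" + "c" + "o" + "u" + "i" + "y" + "t"
= "cvbcouiyt"


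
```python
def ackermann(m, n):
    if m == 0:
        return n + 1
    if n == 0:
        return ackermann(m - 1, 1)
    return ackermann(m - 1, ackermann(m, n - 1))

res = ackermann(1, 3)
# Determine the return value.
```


ackermann(1, 3)
= ackermann(0, ackermann(1, 2))
First compute ackermann(1, 2) = 4
= ackermann(0, 4)
= 5


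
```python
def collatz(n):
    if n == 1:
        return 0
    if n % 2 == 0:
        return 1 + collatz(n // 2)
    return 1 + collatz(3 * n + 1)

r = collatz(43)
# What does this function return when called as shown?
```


collatz(43)
43 is odd -> 3*43+1 = 130 -> collatz(130)
130 is even -> collatz(65)
65 is odd -> 3*65+1 = 196 -> collatz(196)
196 is even -> collatz(98)
98 is even -> collatz(49)
49 is odd -> 3*49+1 = 148 -> collatz(148)
148 is even -> collatz(74)
74 is even -> collatz(37)
37 is odd -> 3*37+1 = 112 -> collatz(112)
112 is even -> collatz(56)
56 is even -> collatz(28)
28 is even -> collatz(14)
14 is even -> collatz(7)
7 is odd -> 3*7+1 = 22 -> collatz(22)
22 is even -> collatz(11)
11 is odd -> 3*11+1 = 34 -> collatz(34)
34 is even -> collatz(17)
17 is odd -> 3*17+1 = 52 -> collatz(52)
52 is even -> collatz(26)
26 is even -> collatz(13)
13 is odd -> 3*13+1 = 40 -> collatz(40)
40 is even -> collatz(20)
20 is even -> collatz(10)
10 is even -> collatz(5)
5 is odd -> 3*5+1 = 16 -> collatz(16)
16 is even -> collatz(8)
8 is even -> collatz(4)
4 is even -> collatz(2)
2 is even -> collatz(1)
Reached 1 after 29 steps
= 29


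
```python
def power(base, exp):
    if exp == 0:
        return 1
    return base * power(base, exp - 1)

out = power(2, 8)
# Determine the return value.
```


power(2, 8)
= 2 * power(2, 7)
= 2 * 2 * power(2, 6)
= 2 * 2 * 2 * power(2, 5)
= 2 * 2 * 2 * 2 * power(2, 4)
= 2 * 2 * 2 * 2 * 2 * power(2, 3)
= 2 * 2 * 2 * 2 * 2 * 2 * power(2, 2)
= 2 * 2 * 2 * 2 * 2 * 2 * 2 * power(2, 1)
= 2 * 2 * 2 * 2 * 2 * 2 * 2 * 2 * power(2, 0)
= 2 * 2 * 2 * 2 * 2 * 2 * 2 * 2 * 1
= 256


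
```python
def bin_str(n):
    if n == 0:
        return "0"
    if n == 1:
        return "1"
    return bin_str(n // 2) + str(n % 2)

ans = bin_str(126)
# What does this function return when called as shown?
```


bin_str(126)
= bin_str(63) + "0"
= bin_str(31) + "1" + "0"
= bin_str(15) + "1" + "1" + "0"
= bin_str(7) + "1" + "1" + "1" + "0"
= bin_str(3) + "1" + "1" + "1" + "1" + "0"
= bin_str(1) + "1" + "1" + "1" + "1" + "1" + "0"
= "1" + "1" + "1" + "1" + "1" + "1" + "0"
= "1111110"


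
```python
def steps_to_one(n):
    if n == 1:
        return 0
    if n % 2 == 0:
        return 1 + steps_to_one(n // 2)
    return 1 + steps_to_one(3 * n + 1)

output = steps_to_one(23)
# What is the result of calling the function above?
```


steps_to_one(23)
23 is odd -> 3*23+1 = 70 -> steps_to_one(70)
70 is even -> steps_to_one(35)
35 is odd -> 3*35+1 = 106 -> steps_to_one(106)
106 is even -> steps_to_one(53)
53 is odd -> 3*53+1 = 160 -> steps_to_one(160)
160 is even -> steps_to_one(80)
80 is even -> steps_to_one(40)
40 is even -> steps_to_one(20)
20 is even -> steps_to_one(10)
10 is even -> steps_to_one(5)
5 is odd -> 3*5+1 = 16 -> steps_to_one(16)
16 is even -> steps_to_one(8)
8 is even -> steps_to_one(4)
4 is even -> steps_to_one(2)
2 is even -> steps_to_one(1)
Reached 1 after 15 steps
= 15


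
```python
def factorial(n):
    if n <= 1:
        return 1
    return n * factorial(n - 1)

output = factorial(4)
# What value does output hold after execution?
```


factorial(4)
= 4 * factorial(3)
= 4 * 3 * factorial(2)
= 4 * 3 * 2 * factorial(1)
= 4 * 3 * 2 * 1
= 24


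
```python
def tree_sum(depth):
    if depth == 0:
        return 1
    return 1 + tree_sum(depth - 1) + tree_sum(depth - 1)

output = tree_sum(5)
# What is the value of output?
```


tree_sum(5)
= 1 + tree_sum(4) + tree_sum(4)
= 1 + 2 * tree_sum(4)
tree_sum(k) = 2^(k+1) - 1
tree_sum(0) = 1
tree_sum(1) = 3
tree_sum(2) = 7
tree_sum(3) = 15
tree_sum(4) = 31
tree_sum(5) = 2^6 - 1 = 63


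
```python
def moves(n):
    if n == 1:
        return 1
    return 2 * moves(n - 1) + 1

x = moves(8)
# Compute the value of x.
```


moves(8)
= 2 * moves(7) + 1
= 2 * (2 * moves(6) + 1) + 1
= 2 * (2 * (2 * moves(5) + 1) + 1) + 1
= 2 * (2 * (2 * (2 * moves(4) + 1) + 1) + 1) + 1
= 2 * (2 * (2 * (2 * (2 * moves(3) + 1) + 1) + 1) + 1) + 1
= 2 * (2 * (2 * (2 * (2 * (2 * moves(2) + 1) + 1) + 1) + 1) + 1) + 1
= 2 * (2 * (2 * (2 * (2 * (2 * (2 * moves(1) + 1) + 1) + 1) + 1) + 1) + 1) + 1
Now compute bottom-up:
moves(1) = 1
moves(2) = 2 * 1 + 1 = 3
moves(3) = 2 * 3 + 1 = 7
moves(4) = 2 * 7 + 1 = 15
moves(5) = 2 * 15 + 1 = 31
moves(6) = 2 * 31 + 1 = 63
moves(7) = 2 * 63 + 1 = 127
moves(8) = 2 * 127 + 1 = 255
= 255


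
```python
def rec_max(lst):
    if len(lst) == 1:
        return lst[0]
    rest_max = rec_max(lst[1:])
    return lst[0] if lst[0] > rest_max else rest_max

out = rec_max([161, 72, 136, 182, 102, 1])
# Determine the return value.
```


rec_max([161, 72, 136, 182, 102, 1])
= compare 161 with rec_max([72, 136, 182, 102, 1])
= compare 72 with rec_max([136, 182, 102, 1])
= compare 136 with rec_max([182, 102, 1])
= compare 182 with rec_max([102, 1])
= compare 102 with rec_max([1])
Base: rec_max([1]) = 1
compare 102 with 1: max = 102
compare 182 with 102: max = 182
compare 136 with 182: max = 182
compare 72 with 182: max = 182
compare 161 with 182: max = 182
= 182


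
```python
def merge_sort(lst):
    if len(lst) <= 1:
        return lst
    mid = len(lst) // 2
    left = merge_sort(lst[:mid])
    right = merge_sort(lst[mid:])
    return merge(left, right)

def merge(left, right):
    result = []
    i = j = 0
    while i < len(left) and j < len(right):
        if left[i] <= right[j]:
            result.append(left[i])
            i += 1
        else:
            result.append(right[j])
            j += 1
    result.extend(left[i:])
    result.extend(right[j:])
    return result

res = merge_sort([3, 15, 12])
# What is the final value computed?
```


merge_sort([3, 15, 12])
Split into [3] and [15, 12]
Left sorted: [3]
Right sorted: [12, 15]
Merge [3] and [12, 15]
= [3, 12, 15]


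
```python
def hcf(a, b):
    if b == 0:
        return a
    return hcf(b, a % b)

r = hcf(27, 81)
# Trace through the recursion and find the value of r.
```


hcf(27, 81)
= hcf(81, 27 % 81) = hcf(81, 27)
= hcf(27, 81 % 27) = hcf(27, 0)
b == 0, return a = 27


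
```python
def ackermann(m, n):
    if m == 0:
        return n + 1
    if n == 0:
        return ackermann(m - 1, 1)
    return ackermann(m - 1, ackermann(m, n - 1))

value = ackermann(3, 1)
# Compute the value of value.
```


ackermann(3, 1)
= ackermann(2, ackermann(3, 0))
First compute ackermann(3, 0) = 5
= ackermann(2, 5)
= 13


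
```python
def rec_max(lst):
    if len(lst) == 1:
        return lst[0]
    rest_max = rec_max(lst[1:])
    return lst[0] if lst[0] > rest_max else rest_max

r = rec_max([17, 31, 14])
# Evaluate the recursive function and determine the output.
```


rec_max([17, 31, 14])
= compare 17 with rec_max([31, 14])
= compare 31 with rec_max([14])
Base: rec_max([14]) = 14
compare 31 with 14: max = 31
compare 17 with 31: max = 31
= 31


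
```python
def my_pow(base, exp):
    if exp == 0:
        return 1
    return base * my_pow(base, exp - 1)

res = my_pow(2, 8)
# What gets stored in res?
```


my_pow(2, 8)
= 2 * my_pow(2, 7)
= 2 * 2 * my_pow(2, 6)
= 2 * 2 * 2 * my_pow(2, 5)
= 2 * 2 * 2 * 2 * my_pow(2, 4)
= 2 * 2 * 2 * 2 * 2 * my_pow(2, 3)
= 2 * 2 * 2 * 2 * 2 * 2 * my_pow(2, 2)
= 2 * 2 * 2 * 2 * 2 * 2 * 2 * my_pow(2, 1)
= 2 * 2 * 2 * 2 * 2 * 2 * 2 * 2 * my_pow(2, 0)
= 2 * 2 * 2 * 2 * 2 * 2 * 2 * 2 * 1
= 256


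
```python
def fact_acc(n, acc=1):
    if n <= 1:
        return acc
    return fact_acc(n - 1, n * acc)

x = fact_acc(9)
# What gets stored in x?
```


fact_acc(9, 1)
= fact_acc(8, 9 * 1) = fact_acc(8, 9)
= fact_acc(7, 8 * 9) = fact_acc(7, 72)
= fact_acc(6, 7 * 72) = fact_acc(6, 504)
= fact_acc(5, 6 * 504) = fact_acc(5, 3024)
= fact_acc(4, 5 * 3024) = fact_acc(4, 15120)
= fact_acc(3, 4 * 15120) = fact_acc(3, 60480)
= fact_acc(2, 3 * 60480) = fact_acc(2, 181440)
= fact_acc(1, 2 * 181440) = fact_acc(1, 362880)
n <= 1, return acc = 362880


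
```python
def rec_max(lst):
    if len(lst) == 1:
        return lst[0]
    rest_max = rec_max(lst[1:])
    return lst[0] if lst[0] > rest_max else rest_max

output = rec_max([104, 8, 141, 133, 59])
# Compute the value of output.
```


rec_max([104, 8, 141, 133, 59])
= compare 104 with rec_max([8, 141, 133, 59])
= compare 8 with rec_max([141, 133, 59])
= compare 141 with rec_max([133, 59])
= compare 133 with rec_max([59])
Base: rec_max([59]) = 59
compare 133 with 59: max = 133
compare 141 with 133: max = 141
compare 8 with 141: max = 141
compare 104 with 141: max = 141
= 141


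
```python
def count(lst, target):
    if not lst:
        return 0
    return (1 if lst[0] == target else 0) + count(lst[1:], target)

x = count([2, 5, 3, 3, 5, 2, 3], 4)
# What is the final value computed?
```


count([2, 5, 3, 3, 5, 2, 3], 4)
lst[0]=2 != 4: 0 + count([5, 3, 3, 5, 2, 3], 4)
lst[0]=5 != 4: 0 + count([3, 3, 5, 2, 3], 4)
lst[0]=3 != 4: 0 + count([3, 5, 2, 3], 4)
lst[0]=3 != 4: 0 + count([5, 2, 3], 4)
lst[0]=5 != 4: 0 + count([2, 3], 4)
lst[0]=2 != 4: 0 + count([3], 4)
lst[0]=3 != 4: 0 + count([], 4)
= 0


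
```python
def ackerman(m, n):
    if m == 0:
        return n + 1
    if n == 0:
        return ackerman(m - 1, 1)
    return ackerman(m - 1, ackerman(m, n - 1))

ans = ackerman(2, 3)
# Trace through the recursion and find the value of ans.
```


ackerman(2, 3)
= ackerman(1, ackerman(2, 2))
First compute ackerman(2, 2) = 7
= ackerman(1, 7)
= 9


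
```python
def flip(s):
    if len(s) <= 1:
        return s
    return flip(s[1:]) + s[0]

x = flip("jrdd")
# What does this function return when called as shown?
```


flip("jrdd")
= flip("rdd") + "j"
= flip("dd") + "r" + "j"
= flip("d") + "d" + "r" + "j"
= "d" + "d" + "r" + "j"
= "ddrj"


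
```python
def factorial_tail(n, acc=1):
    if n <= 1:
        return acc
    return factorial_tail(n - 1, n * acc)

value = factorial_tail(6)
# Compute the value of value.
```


factorial_tail(6, 1)
= factorial_tail(5, 6 * 1) = factorial_tail(5, 6)
= factorial_tail(4, 5 * 6) = factorial_tail(4, 30)
= factorial_tail(3, 4 * 30) = factorial_tail(3, 120)
= factorial_tail(2, 3 * 120) = factorial_tail(2, 360)
= factorial_tail(1, 2 * 360) = factorial_tail(1, 720)
n <= 1, return acc = 720


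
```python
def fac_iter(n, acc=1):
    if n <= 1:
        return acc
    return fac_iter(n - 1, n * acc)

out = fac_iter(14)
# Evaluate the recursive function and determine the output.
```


fac_iter(14, 1)
= fac_iter(13, 14 * 1) = fac_iter(13, 14)
= fac_iter(12, 13 * 14) = fac_iter(12, 182)
= fac_iter(11, 12 * 182) = fac_iter(11, 2184)
= fac_iter(10, 11 * 2184) = fac_iter(10, 24024)
= fac_iter(9, 10 * 24024) = fac_iter(9, 240240)
= fac_iter(8, 9 * 240240) = fac_iter(8, 2162160)
= fac_iter(7, 8 * 2162160) = fac_iter(7, 17297280)
= fac_iter(6, 7 * 17297280) = fac_iter(6, 121080960)
= fac_iter(5, 6 * 121080960) = fac_iter(5, 726485760)
= fac_iter(4, 5 * 726485760) = fac_iter(4, 3632428800)
= fac_iter(3, 4 * 3632428800) = fac_iter(3, 14529715200)
= fac_iter(2, 3 * 14529715200) = fac_iter(2, 43589145600)
= fac_iter(1, 2 * 43589145600) = fac_iter(1, 87178291200)
n <= 1, return acc = 87178291200


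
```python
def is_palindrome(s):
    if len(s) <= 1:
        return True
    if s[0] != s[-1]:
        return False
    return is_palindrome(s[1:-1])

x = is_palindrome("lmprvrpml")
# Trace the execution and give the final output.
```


is_palindrome("lmprvrpml")
"lmprvrpml": s[0]='l' == s[-1]='l' -> is_palindrome("mprvrpm")
"mprvrpm": s[0]='m' == s[-1]='m' -> is_palindrome("prvrp")
"prvrp": s[0]='p' == s[-1]='p' -> is_palindrome("rvr")
"rvr": s[0]='r' == s[-1]='r' -> is_palindrome("v")
"v": len <= 1 -> True
= True


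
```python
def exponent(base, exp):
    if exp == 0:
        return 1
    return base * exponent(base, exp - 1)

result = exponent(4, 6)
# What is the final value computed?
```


exponent(4, 6)
= 4 * exponent(4, 5)
= 4 * 4 * exponent(4, 4)
= 4 * 4 * 4 * exponent(4, 3)
= 4 * 4 * 4 * 4 * exponent(4, 2)
= 4 * 4 * 4 * 4 * 4 * exponent(4, 1)
= 4 * 4 * 4 * 4 * 4 * 4 * exponent(4, 0)
= 4 * 4 * 4 * 4 * 4 * 4 * 1
= 4096


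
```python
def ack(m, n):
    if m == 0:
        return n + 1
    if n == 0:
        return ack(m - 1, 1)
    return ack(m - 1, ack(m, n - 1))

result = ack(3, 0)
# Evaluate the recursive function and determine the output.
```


ack(3, 0)
n == 0: return ack(2, 1)
= ack(2, 1) = 5
= 5


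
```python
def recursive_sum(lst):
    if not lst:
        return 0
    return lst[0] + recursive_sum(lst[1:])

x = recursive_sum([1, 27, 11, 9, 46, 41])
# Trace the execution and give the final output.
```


recursive_sum([1, 27, 11, 9, 46, 41])
= 1 + recursive_sum([27, 11, 9, 46, 41])
= 1 + 27 + recursive_sum([11, 9, 46, 41])
= 1 + 27 + 11 + recursive_sum([9, 46, 41])
= 1 + 27 + 11 + 9 + recursive_sum([46, 41])
= 1 + 27 + 11 + 9 + 46 + recursive_sum([41])
= 1 + 27 + 11 + 9 + 46 + 41 + recursive_sum([])
= 1 + 27 + 11 + 9 + 46 + 41 + 0
= 135


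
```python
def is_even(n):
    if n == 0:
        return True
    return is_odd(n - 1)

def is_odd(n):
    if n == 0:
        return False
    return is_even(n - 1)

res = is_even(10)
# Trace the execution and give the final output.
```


is_even(10)
= is_odd(9)
= is_even(8)
= is_odd(7)
= is_even(6)
= is_odd(5)
= is_even(4)
= is_odd(3)
= is_even(2)
= is_odd(1)
= is_even(0)
n == 0: return True
= True


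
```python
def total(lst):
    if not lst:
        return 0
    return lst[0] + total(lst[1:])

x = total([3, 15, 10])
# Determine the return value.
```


total([3, 15, 10])
= 3 + total([15, 10])
= 3 + 15 + total([10])
= 3 + 15 + 10 + total([])
= 3 + 15 + 10 + 0
= 28


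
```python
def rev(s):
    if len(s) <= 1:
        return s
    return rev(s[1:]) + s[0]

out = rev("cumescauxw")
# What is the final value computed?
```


rev("cumescauxw")
= rev("umescauxw") + "c"
= rev("mescauxw") + "u" + "c"
= rev("escauxw") + "m" + "u" + "c"
= rev("scauxw") + "e" + "m" + "u" + "c"
= rev("cauxw") + "s" + "e" + "m" + "u" + "c"
= rev("auxw") + "c" + "s" + "e" + "m" + "u" + "c"
= rev("uxw") + "a" + "c" + "s" + "e" + "m" + "u" + "c"
= rev("xw") + "u" + "a" + "c" + "s" + "e" + "m" + "u" + "c"
= rev("w") + "x" + "u" + "a" + "c" + "s" + "e" + "m" + "u" + "c"
= "w" + "x" + "u" + "a" + "c" + "s" + "e" + "m" + "u" + "c"
= "wxuacsemuc"


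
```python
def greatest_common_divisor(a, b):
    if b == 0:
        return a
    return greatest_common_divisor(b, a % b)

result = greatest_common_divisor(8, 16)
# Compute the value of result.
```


greatest_common_divisor(8, 16)
= greatest_common_divisor(16, 8 % 16) = greatest_common_divisor(16, 8)
= greatest_common_divisor(8, 16 % 8) = greatest_common_divisor(8, 0)
b == 0, return a = 8


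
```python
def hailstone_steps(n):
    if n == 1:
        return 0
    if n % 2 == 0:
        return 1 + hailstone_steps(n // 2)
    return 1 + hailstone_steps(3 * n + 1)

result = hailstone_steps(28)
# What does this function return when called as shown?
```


hailstone_steps(28)
28 is even -> hailstone_steps(14)
14 is even -> hailstone_steps(7)
7 is odd -> 3*7+1 = 22 -> hailstone_steps(22)
22 is even -> hailstone_steps(11)
11 is odd -> 3*11+1 = 34 -> hailstone_steps(34)
34 is even -> hailstone_steps(17)
17 is odd -> 3*17+1 = 52 -> hailstone_steps(52)
52 is even -> hailstone_steps(26)
26 is even -> hailstone_steps(13)
13 is odd -> 3*13+1 = 40 -> hailstone_steps(40)
40 is even -> hailstone_steps(20)
20 is even -> hailstone_steps(10)
10 is even -> hailstone_steps(5)
5 is odd -> 3*5+1 = 16 -> hailstone_steps(16)
16 is even -> hailstone_steps(8)
8 is even -> hailstone_steps(4)
4 is even -> hailstone_steps(2)
2 is even -> hailstone_steps(1)
Reached 1 after 18 steps
= 18


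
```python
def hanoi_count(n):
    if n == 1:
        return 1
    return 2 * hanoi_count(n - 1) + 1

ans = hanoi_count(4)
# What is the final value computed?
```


hanoi_count(4)
= 2 * hanoi_count(3) + 1
= 2 * (2 * hanoi_count(2) + 1) + 1
= 2 * (2 * (2 * hanoi_count(1) + 1) + 1) + 1
Now compute bottom-up:
hanoi_count(1) = 1
hanoi_count(2) = 2 * 1 + 1 = 3
hanoi_count(3) = 2 * 3 + 1 = 7
hanoi_count(4) = 2 * 7 + 1 = 15
= 15


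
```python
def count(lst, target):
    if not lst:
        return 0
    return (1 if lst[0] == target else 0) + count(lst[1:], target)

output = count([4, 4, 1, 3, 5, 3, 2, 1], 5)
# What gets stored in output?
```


count([4, 4, 1, 3, 5, 3, 2, 1], 5)
lst[0]=4 != 5: 0 + count([4, 1, 3, 5, 3, 2, 1], 5)
lst[0]=4 != 5: 0 + count([1, 3, 5, 3, 2, 1], 5)
lst[0]=1 != 5: 0 + count([3, 5, 3, 2, 1], 5)
lst[0]=3 != 5: 0 + count([5, 3, 2, 1], 5)
lst[0]=5 == 5: 1 + count([3, 2, 1], 5)
lst[0]=3 != 5: 0 + count([2, 1], 5)
lst[0]=2 != 5: 0 + count([1], 5)
lst[0]=1 != 5: 0 + count([], 5)
= 1


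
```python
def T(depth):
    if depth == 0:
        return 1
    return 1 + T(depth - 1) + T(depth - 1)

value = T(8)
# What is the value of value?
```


T(8)
= 1 + T(7) + T(7)
= 1 + 2 * T(7)
T(k) = 2^(k+1) - 1
T(0) = 1
T(1) = 3
T(2) = 7
T(3) = 15
T(4) = 31
T(8) = 2^9 - 1 = 511


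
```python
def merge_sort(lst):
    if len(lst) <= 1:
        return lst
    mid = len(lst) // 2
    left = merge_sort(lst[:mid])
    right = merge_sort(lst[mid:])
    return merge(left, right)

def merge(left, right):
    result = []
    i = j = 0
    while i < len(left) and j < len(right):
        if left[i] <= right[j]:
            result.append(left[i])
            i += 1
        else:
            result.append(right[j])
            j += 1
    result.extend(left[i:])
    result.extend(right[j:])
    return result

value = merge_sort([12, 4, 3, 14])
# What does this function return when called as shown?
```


merge_sort([12, 4, 3, 14])
Split into [12, 4] and [3, 14]
Left sorted: [4, 12]
Right sorted: [3, 14]
Merge [4, 12] and [3, 14]
= [3, 4, 12, 14]


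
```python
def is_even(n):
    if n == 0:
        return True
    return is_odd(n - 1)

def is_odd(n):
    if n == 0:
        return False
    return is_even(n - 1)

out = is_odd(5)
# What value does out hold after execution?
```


is_odd(5)
= is_even(4)
= is_odd(3)
= is_even(2)
= is_odd(1)
= is_even(0)
n == 0: return True
= True


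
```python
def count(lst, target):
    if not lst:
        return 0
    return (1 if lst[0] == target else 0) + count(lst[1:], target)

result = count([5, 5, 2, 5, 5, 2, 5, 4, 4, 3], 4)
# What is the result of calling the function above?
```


count([5, 5, 2, 5, 5, 2, 5, 4, 4, 3], 4)
lst[0]=5 != 4: 0 + count([5, 2, 5, 5, 2, 5, 4, 4, 3], 4)
lst[0]=5 != 4: 0 + count([2, 5, 5, 2, 5, 4, 4, 3], 4)
lst[0]=2 != 4: 0 + count([5, 5, 2, 5, 4, 4, 3], 4)
lst[0]=5 != 4: 0 + count([5, 2, 5, 4, 4, 3], 4)
lst[0]=5 != 4: 0 + count([2, 5, 4, 4, 3], 4)
lst[0]=2 != 4: 0 + count([5, 4, 4, 3], 4)
lst[0]=5 != 4: 0 + count([4, 4, 3], 4)
lst[0]=4 == 4: 1 + count([4, 3], 4)
lst[0]=4 == 4: 1 + count([3], 4)
lst[0]=3 != 4: 0 + count([], 4)
= 2


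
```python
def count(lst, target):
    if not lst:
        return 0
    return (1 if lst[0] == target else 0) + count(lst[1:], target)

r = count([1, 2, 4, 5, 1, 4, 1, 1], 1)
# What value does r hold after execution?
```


count([1, 2, 4, 5, 1, 4, 1, 1], 1)
lst[0]=1 == 1: 1 + count([2, 4, 5, 1, 4, 1, 1], 1)
lst[0]=2 != 1: 0 + count([4, 5, 1, 4, 1, 1], 1)
lst[0]=4 != 1: 0 + count([5, 1, 4, 1, 1], 1)
lst[0]=5 != 1: 0 + count([1, 4, 1, 1], 1)
lst[0]=1 == 1: 1 + count([4, 1, 1], 1)
lst[0]=4 != 1: 0 + count([1, 1], 1)
lst[0]=1 == 1: 1 + count([1], 1)
lst[0]=1 == 1: 1 + count([], 1)
= 4


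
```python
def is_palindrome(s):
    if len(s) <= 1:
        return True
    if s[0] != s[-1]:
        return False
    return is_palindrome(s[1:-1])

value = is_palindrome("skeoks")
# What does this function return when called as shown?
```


is_palindrome("skeoks")
"skeoks": s[0]='s' == s[-1]='s' -> is_palindrome("keok")
"keok": s[0]='k' == s[-1]='k' -> is_palindrome("eo")
"eo": s[0]='e' != s[-1]='o' -> False
= False


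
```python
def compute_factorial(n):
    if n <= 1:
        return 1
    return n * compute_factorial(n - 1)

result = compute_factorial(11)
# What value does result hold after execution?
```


compute_factorial(11)
= 11 * compute_factorial(10)
= 11 * 10 * compute_factorial(9)
= 11 * 10 * 9 * compute_factorial(8)
= 11 * 10 * 9 * 8 * compute_factorial(7)
= 11 * 10 * 9 * 8 * 7 * compute_factorial(6)
= 11 * 10 * 9 * 8 * 7 * 6 * compute_factorial(5)
= 11 * 10 * 9 * 8 * 7 * 6 * 5 * compute_factorial(4)
= 11 * 10 * 9 * 8 * 7 * 6 * 5 * 4 * compute_factorial(3)
= 11 * 10 * 9 * 8 * 7 * 6 * 5 * 4 * 3 * compute_factorial(2)
= 11 * 10 * 9 * 8 * 7 * 6 * 5 * 4 * 3 * 2 * compute_factorial(1)
= 11 * 10 * 9 * 8 * 7 * 6 * 5 * 4 * 3 * 2 * 1
= 39916800
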